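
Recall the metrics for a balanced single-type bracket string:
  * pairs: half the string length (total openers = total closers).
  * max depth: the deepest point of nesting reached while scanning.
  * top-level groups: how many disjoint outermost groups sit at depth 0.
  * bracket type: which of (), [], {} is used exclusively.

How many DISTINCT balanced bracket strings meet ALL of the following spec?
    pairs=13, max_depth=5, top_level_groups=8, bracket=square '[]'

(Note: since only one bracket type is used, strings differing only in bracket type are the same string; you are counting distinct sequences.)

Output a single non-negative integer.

Answer: 112

Derivation:
Spec: pairs=13 depth=5 groups=8
Count(depth <= 5) = 3800
Count(depth <= 4) = 3688
Count(depth == 5) = 3800 - 3688 = 112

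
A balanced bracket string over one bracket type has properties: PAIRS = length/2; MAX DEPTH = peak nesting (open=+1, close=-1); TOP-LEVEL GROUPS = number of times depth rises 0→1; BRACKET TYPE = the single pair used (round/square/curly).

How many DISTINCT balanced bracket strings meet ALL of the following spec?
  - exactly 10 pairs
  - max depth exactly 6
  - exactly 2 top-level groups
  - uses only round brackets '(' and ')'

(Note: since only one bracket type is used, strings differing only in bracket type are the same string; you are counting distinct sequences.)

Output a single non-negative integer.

Answer: 644

Derivation:
Spec: pairs=10 depth=6 groups=2
Count(depth <= 6) = 4656
Count(depth <= 5) = 4012
Count(depth == 6) = 4656 - 4012 = 644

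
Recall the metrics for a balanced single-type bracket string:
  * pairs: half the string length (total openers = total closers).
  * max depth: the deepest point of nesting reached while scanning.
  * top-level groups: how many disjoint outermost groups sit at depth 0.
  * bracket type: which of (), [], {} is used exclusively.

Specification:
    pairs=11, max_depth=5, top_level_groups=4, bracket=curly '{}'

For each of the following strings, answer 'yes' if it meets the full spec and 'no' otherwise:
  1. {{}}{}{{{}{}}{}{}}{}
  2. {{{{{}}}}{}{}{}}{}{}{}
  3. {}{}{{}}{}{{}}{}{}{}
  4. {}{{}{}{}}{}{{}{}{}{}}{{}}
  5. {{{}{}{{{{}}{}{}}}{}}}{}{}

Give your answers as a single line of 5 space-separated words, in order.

String 1 '{{}}{}{{{}{}}{}{}}{}': depth seq [1 2 1 0 1 0 1 2 3 2 3 2 1 2 1 2 1 0 1 0]
  -> pairs=10 depth=3 groups=4 -> no
String 2 '{{{{{}}}}{}{}{}}{}{}{}': depth seq [1 2 3 4 5 4 3 2 1 2 1 2 1 2 1 0 1 0 1 0 1 0]
  -> pairs=11 depth=5 groups=4 -> yes
String 3 '{}{}{{}}{}{{}}{}{}{}': depth seq [1 0 1 0 1 2 1 0 1 0 1 2 1 0 1 0 1 0 1 0]
  -> pairs=10 depth=2 groups=8 -> no
String 4 '{}{{}{}{}}{}{{}{}{}{}}{{}}': depth seq [1 0 1 2 1 2 1 2 1 0 1 0 1 2 1 2 1 2 1 2 1 0 1 2 1 0]
  -> pairs=13 depth=2 groups=5 -> no
String 5 '{{{}{}{{{{}}{}{}}}{}}}{}{}': depth seq [1 2 3 2 3 2 3 4 5 6 5 4 5 4 5 4 3 2 3 2 1 0 1 0 1 0]
  -> pairs=13 depth=6 groups=3 -> no

Answer: no yes no no no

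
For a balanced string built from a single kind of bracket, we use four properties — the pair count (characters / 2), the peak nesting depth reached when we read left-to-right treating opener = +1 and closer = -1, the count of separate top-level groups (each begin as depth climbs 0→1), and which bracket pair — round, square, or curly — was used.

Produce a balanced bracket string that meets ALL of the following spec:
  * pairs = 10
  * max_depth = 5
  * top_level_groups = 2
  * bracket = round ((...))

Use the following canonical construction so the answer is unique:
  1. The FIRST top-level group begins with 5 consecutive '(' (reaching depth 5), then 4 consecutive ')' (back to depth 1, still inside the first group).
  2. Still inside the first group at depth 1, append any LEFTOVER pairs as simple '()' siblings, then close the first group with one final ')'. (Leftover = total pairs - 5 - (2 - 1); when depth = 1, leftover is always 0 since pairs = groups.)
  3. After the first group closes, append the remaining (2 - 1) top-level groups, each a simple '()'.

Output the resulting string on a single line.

Spec: pairs=10 depth=5 groups=2
Leftover pairs = 10 - 5 - (2-1) = 4
First group: deep chain of depth 5 + 4 sibling pairs
Remaining 1 groups: simple '()' each

Answer: ((((())))()()()())()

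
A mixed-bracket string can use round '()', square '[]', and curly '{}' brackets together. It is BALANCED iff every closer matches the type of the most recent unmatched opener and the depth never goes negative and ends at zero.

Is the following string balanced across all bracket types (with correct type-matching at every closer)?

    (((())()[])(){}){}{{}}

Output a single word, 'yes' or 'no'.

Answer: yes

Derivation:
pos 0: push '('; stack = (
pos 1: push '('; stack = ((
pos 2: push '('; stack = (((
pos 3: push '('; stack = ((((
pos 4: ')' matches '('; pop; stack = (((
pos 5: ')' matches '('; pop; stack = ((
pos 6: push '('; stack = (((
pos 7: ')' matches '('; pop; stack = ((
pos 8: push '['; stack = (([
pos 9: ']' matches '['; pop; stack = ((
pos 10: ')' matches '('; pop; stack = (
pos 11: push '('; stack = ((
pos 12: ')' matches '('; pop; stack = (
pos 13: push '{'; stack = ({
pos 14: '}' matches '{'; pop; stack = (
pos 15: ')' matches '('; pop; stack = (empty)
pos 16: push '{'; stack = {
pos 17: '}' matches '{'; pop; stack = (empty)
pos 18: push '{'; stack = {
pos 19: push '{'; stack = {{
pos 20: '}' matches '{'; pop; stack = {
pos 21: '}' matches '{'; pop; stack = (empty)
end: stack empty → VALID
Verdict: properly nested → yes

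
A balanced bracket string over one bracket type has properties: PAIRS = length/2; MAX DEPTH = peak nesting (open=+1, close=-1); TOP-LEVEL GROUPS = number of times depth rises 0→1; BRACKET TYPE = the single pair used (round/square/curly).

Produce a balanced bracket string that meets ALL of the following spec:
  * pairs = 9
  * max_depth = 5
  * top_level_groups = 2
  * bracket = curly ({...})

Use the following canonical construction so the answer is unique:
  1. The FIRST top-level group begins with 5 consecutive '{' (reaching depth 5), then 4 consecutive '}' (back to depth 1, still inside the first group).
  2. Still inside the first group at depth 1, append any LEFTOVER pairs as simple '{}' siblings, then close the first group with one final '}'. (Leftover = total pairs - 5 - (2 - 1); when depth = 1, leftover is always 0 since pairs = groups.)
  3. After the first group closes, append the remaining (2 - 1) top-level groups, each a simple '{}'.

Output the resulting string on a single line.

Spec: pairs=9 depth=5 groups=2
Leftover pairs = 9 - 5 - (2-1) = 3
First group: deep chain of depth 5 + 3 sibling pairs
Remaining 1 groups: simple '{}' each

Answer: {{{{{}}}}{}{}{}}{}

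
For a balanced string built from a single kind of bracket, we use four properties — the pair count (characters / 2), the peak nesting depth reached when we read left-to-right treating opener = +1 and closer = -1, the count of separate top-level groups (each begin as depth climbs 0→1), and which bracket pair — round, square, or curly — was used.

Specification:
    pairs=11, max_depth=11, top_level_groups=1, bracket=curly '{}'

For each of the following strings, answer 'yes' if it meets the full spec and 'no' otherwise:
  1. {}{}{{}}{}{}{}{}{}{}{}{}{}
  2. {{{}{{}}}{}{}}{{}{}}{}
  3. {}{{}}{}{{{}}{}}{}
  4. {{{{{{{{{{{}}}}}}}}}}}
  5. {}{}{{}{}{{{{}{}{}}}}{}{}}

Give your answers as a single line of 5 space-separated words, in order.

String 1 '{}{}{{}}{}{}{}{}{}{}{}{}{}': depth seq [1 0 1 0 1 2 1 0 1 0 1 0 1 0 1 0 1 0 1 0 1 0 1 0 1 0]
  -> pairs=13 depth=2 groups=12 -> no
String 2 '{{{}{{}}}{}{}}{{}{}}{}': depth seq [1 2 3 2 3 4 3 2 1 2 1 2 1 0 1 2 1 2 1 0 1 0]
  -> pairs=11 depth=4 groups=3 -> no
String 3 '{}{{}}{}{{{}}{}}{}': depth seq [1 0 1 2 1 0 1 0 1 2 3 2 1 2 1 0 1 0]
  -> pairs=9 depth=3 groups=5 -> no
String 4 '{{{{{{{{{{{}}}}}}}}}}}': depth seq [1 2 3 4 5 6 7 8 9 10 11 10 9 8 7 6 5 4 3 2 1 0]
  -> pairs=11 depth=11 groups=1 -> yes
String 5 '{}{}{{}{}{{{{}{}{}}}}{}{}}': depth seq [1 0 1 0 1 2 1 2 1 2 3 4 5 4 5 4 5 4 3 2 1 2 1 2 1 0]
  -> pairs=13 depth=5 groups=3 -> no

Answer: no no no yes no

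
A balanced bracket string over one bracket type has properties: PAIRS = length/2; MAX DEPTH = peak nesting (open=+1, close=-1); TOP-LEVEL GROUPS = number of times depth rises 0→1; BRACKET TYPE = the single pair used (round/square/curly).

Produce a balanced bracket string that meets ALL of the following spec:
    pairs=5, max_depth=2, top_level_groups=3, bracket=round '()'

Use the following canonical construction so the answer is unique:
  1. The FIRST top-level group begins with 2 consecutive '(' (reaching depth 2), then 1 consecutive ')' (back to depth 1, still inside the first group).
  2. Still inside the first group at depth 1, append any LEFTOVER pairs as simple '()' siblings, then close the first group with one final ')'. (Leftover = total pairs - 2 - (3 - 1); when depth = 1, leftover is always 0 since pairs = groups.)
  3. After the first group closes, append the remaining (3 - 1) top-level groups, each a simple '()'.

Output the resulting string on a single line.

Answer: (()())()()

Derivation:
Spec: pairs=5 depth=2 groups=3
Leftover pairs = 5 - 2 - (3-1) = 1
First group: deep chain of depth 2 + 1 sibling pairs
Remaining 2 groups: simple '()' each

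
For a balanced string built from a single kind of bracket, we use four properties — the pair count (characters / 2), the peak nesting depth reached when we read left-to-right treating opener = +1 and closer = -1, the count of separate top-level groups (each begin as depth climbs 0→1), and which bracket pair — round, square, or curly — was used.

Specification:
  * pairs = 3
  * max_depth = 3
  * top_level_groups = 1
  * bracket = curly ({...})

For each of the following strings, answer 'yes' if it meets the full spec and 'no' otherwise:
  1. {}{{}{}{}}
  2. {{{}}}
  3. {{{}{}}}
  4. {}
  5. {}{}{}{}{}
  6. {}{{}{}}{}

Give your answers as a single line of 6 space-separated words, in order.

String 1 '{}{{}{}{}}': depth seq [1 0 1 2 1 2 1 2 1 0]
  -> pairs=5 depth=2 groups=2 -> no
String 2 '{{{}}}': depth seq [1 2 3 2 1 0]
  -> pairs=3 depth=3 groups=1 -> yes
String 3 '{{{}{}}}': depth seq [1 2 3 2 3 2 1 0]
  -> pairs=4 depth=3 groups=1 -> no
String 4 '{}': depth seq [1 0]
  -> pairs=1 depth=1 groups=1 -> no
String 5 '{}{}{}{}{}': depth seq [1 0 1 0 1 0 1 0 1 0]
  -> pairs=5 depth=1 groups=5 -> no
String 6 '{}{{}{}}{}': depth seq [1 0 1 2 1 2 1 0 1 0]
  -> pairs=5 depth=2 groups=3 -> no

Answer: no yes no no no no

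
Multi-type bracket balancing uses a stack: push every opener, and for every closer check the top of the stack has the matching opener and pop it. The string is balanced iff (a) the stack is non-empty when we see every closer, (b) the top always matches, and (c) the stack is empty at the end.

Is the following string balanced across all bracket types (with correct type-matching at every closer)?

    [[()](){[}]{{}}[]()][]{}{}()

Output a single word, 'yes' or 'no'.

pos 0: push '['; stack = [
pos 1: push '['; stack = [[
pos 2: push '('; stack = [[(
pos 3: ')' matches '('; pop; stack = [[
pos 4: ']' matches '['; pop; stack = [
pos 5: push '('; stack = [(
pos 6: ')' matches '('; pop; stack = [
pos 7: push '{'; stack = [{
pos 8: push '['; stack = [{[
pos 9: saw closer '}' but top of stack is '[' (expected ']') → INVALID
Verdict: type mismatch at position 9: '}' closes '[' → no

Answer: no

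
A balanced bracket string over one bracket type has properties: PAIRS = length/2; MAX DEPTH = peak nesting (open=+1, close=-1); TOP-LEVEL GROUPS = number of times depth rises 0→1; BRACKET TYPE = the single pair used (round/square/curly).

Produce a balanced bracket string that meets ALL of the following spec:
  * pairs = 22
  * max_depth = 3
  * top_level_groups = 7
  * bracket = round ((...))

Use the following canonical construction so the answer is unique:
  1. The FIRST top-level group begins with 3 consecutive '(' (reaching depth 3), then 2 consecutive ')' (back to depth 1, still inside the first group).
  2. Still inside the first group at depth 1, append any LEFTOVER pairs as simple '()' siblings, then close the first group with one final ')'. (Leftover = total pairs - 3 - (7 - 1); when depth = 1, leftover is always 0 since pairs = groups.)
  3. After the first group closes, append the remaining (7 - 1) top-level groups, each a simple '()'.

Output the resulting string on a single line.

Answer: ((())()()()()()()()()()()()()())()()()()()()

Derivation:
Spec: pairs=22 depth=3 groups=7
Leftover pairs = 22 - 3 - (7-1) = 13
First group: deep chain of depth 3 + 13 sibling pairs
Remaining 6 groups: simple '()' each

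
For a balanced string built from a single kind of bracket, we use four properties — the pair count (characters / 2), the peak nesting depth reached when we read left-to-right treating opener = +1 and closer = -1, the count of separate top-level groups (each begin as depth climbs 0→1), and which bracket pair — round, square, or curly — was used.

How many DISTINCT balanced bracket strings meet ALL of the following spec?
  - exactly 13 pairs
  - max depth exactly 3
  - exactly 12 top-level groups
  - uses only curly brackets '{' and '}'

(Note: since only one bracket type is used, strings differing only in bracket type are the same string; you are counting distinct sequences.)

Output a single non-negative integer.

Answer: 0

Derivation:
Spec: pairs=13 depth=3 groups=12
Count(depth <= 3) = 12
Count(depth <= 2) = 12
Count(depth == 3) = 12 - 12 = 0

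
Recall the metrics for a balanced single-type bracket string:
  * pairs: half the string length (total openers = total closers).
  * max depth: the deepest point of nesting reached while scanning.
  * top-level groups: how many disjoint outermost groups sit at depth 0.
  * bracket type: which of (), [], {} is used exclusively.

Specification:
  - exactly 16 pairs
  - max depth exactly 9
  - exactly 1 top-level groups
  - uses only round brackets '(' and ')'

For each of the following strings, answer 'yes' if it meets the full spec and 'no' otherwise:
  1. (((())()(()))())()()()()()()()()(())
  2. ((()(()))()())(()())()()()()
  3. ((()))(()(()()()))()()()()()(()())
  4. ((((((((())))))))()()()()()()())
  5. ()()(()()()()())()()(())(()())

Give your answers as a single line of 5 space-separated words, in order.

Answer: no no no yes no

Derivation:
String 1 '(((())()(()))())()()()()()()()()(())': depth seq [1 2 3 4 3 2 3 2 3 4 3 2 1 2 1 0 1 0 1 0 1 0 1 0 1 0 1 0 1 0 1 0 1 2 1 0]
  -> pairs=18 depth=4 groups=10 -> no
String 2 '((()(()))()())(()())()()()()': depth seq [1 2 3 2 3 4 3 2 1 2 1 2 1 0 1 2 1 2 1 0 1 0 1 0 1 0 1 0]
  -> pairs=14 depth=4 groups=6 -> no
String 3 '((()))(()(()()()))()()()()()(()())': depth seq [1 2 3 2 1 0 1 2 1 2 3 2 3 2 3 2 1 0 1 0 1 0 1 0 1 0 1 0 1 2 1 2 1 0]
  -> pairs=17 depth=3 groups=8 -> no
String 4 '((((((((())))))))()()()()()()())': depth seq [1 2 3 4 5 6 7 8 9 8 7 6 5 4 3 2 1 2 1 2 1 2 1 2 1 2 1 2 1 2 1 0]
  -> pairs=16 depth=9 groups=1 -> yes
String 5 '()()(()()()()())()()(())(()())': depth seq [1 0 1 0 1 2 1 2 1 2 1 2 1 2 1 0 1 0 1 0 1 2 1 0 1 2 1 2 1 0]
  -> pairs=15 depth=2 groups=7 -> no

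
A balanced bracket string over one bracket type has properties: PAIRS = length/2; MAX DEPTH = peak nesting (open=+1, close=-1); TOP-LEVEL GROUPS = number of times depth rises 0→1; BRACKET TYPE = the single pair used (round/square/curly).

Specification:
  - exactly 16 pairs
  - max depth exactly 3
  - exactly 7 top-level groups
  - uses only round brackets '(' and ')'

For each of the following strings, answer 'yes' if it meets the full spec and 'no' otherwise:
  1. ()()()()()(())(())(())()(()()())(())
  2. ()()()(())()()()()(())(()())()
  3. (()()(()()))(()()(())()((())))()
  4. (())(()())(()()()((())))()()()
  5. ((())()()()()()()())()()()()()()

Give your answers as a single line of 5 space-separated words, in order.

Answer: no no no no yes

Derivation:
String 1 '()()()()()(())(())(())()(()()())(())': depth seq [1 0 1 0 1 0 1 0 1 0 1 2 1 0 1 2 1 0 1 2 1 0 1 0 1 2 1 2 1 2 1 0 1 2 1 0]
  -> pairs=18 depth=2 groups=11 -> no
String 2 '()()()(())()()()()(())(()())()': depth seq [1 0 1 0 1 0 1 2 1 0 1 0 1 0 1 0 1 0 1 2 1 0 1 2 1 2 1 0 1 0]
  -> pairs=15 depth=2 groups=11 -> no
String 3 '(()()(()()))(()()(())()((())))()': depth seq [1 2 1 2 1 2 3 2 3 2 1 0 1 2 1 2 1 2 3 2 1 2 1 2 3 4 3 2 1 0 1 0]
  -> pairs=16 depth=4 groups=3 -> no
String 4 '(())(()())(()()()((())))()()()': depth seq [1 2 1 0 1 2 1 2 1 0 1 2 1 2 1 2 1 2 3 4 3 2 1 0 1 0 1 0 1 0]
  -> pairs=15 depth=4 groups=6 -> no
String 5 '((())()()()()()()())()()()()()()': depth seq [1 2 3 2 1 2 1 2 1 2 1 2 1 2 1 2 1 2 1 0 1 0 1 0 1 0 1 0 1 0 1 0]
  -> pairs=16 depth=3 groups=7 -> yes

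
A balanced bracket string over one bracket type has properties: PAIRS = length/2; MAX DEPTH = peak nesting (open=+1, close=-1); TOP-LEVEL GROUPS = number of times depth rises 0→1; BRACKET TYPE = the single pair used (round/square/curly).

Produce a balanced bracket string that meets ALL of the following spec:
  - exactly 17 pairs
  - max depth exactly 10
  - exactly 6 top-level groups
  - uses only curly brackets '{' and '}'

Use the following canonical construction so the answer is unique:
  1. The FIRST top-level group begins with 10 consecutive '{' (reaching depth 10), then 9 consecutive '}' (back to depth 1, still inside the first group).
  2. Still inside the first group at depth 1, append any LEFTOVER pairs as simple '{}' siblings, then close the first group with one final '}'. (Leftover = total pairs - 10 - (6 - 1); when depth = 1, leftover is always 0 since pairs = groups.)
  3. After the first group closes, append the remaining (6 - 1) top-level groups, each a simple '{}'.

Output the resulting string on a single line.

Answer: {{{{{{{{{{}}}}}}}}}{}{}}{}{}{}{}{}

Derivation:
Spec: pairs=17 depth=10 groups=6
Leftover pairs = 17 - 10 - (6-1) = 2
First group: deep chain of depth 10 + 2 sibling pairs
Remaining 5 groups: simple '{}' each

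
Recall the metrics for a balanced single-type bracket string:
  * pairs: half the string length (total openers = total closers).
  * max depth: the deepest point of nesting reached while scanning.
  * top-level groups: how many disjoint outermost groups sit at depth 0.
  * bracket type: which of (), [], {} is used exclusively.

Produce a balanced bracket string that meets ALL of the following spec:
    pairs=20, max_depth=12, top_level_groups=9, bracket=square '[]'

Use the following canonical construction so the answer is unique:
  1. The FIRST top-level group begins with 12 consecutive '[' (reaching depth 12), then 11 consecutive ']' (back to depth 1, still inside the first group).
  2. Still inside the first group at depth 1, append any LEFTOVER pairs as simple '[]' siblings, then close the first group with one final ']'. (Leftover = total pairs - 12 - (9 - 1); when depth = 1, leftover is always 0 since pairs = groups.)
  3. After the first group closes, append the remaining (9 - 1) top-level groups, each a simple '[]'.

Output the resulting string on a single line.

Answer: [[[[[[[[[[[[]]]]]]]]]]]][][][][][][][][]

Derivation:
Spec: pairs=20 depth=12 groups=9
Leftover pairs = 20 - 12 - (9-1) = 0
First group: deep chain of depth 12 + 0 sibling pairs
Remaining 8 groups: simple '[]' each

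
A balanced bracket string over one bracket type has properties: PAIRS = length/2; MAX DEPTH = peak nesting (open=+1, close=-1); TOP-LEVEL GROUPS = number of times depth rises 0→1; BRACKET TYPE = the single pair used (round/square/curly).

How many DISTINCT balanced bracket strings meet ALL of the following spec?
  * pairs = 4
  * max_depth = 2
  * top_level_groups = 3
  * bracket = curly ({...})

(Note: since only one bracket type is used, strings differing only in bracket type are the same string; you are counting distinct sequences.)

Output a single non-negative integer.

Answer: 3

Derivation:
Spec: pairs=4 depth=2 groups=3
Count(depth <= 2) = 3
Count(depth <= 1) = 0
Count(depth == 2) = 3 - 0 = 3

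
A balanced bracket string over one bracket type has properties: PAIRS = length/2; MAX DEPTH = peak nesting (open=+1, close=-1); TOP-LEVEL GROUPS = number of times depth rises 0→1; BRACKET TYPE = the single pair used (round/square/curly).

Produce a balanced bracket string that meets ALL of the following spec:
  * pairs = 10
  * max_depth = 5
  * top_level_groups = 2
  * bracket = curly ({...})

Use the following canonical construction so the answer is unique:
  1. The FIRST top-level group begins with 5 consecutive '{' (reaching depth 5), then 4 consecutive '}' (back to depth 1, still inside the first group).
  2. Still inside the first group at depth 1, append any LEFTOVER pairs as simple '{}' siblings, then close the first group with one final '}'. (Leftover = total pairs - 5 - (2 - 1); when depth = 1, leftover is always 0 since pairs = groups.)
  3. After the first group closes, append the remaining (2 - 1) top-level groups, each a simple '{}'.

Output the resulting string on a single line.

Spec: pairs=10 depth=5 groups=2
Leftover pairs = 10 - 5 - (2-1) = 4
First group: deep chain of depth 5 + 4 sibling pairs
Remaining 1 groups: simple '{}' each

Answer: {{{{{}}}}{}{}{}{}}{}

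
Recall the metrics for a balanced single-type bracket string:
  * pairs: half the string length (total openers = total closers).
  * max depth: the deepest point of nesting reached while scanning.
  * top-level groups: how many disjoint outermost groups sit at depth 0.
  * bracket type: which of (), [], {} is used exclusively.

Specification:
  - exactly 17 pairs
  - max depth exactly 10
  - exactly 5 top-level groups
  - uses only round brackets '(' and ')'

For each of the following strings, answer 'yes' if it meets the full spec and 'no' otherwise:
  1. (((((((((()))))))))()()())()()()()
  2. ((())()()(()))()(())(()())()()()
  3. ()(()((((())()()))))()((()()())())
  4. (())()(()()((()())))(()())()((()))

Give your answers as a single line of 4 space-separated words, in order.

Answer: yes no no no

Derivation:
String 1 '(((((((((()))))))))()()())()()()()': depth seq [1 2 3 4 5 6 7 8 9 10 9 8 7 6 5 4 3 2 1 2 1 2 1 2 1 0 1 0 1 0 1 0 1 0]
  -> pairs=17 depth=10 groups=5 -> yes
String 2 '((())()()(()))()(())(()())()()()': depth seq [1 2 3 2 1 2 1 2 1 2 3 2 1 0 1 0 1 2 1 0 1 2 1 2 1 0 1 0 1 0 1 0]
  -> pairs=16 depth=3 groups=7 -> no
String 3 '()(()((((())()()))))()((()()())())': depth seq [1 0 1 2 1 2 3 4 5 6 5 4 5 4 5 4 3 2 1 0 1 0 1 2 3 2 3 2 3 2 1 2 1 0]
  -> pairs=17 depth=6 groups=4 -> no
String 4 '(())()(()()((()())))(()())()((()))': depth seq [1 2 1 0 1 0 1 2 1 2 1 2 3 4 3 4 3 2 1 0 1 2 1 2 1 0 1 0 1 2 3 2 1 0]
  -> pairs=17 depth=4 groups=6 -> no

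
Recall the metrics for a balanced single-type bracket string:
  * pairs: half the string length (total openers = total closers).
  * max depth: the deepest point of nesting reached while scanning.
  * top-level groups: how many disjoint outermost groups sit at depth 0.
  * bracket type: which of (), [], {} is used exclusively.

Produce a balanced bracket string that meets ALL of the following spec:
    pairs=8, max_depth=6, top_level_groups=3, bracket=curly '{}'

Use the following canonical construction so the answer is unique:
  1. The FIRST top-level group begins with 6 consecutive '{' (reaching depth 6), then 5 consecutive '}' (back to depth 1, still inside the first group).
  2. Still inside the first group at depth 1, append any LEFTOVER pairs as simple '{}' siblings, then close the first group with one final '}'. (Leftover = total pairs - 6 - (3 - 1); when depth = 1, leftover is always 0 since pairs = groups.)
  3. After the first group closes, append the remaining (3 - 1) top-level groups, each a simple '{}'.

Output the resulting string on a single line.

Spec: pairs=8 depth=6 groups=3
Leftover pairs = 8 - 6 - (3-1) = 0
First group: deep chain of depth 6 + 0 sibling pairs
Remaining 2 groups: simple '{}' each

Answer: {{{{{{}}}}}}{}{}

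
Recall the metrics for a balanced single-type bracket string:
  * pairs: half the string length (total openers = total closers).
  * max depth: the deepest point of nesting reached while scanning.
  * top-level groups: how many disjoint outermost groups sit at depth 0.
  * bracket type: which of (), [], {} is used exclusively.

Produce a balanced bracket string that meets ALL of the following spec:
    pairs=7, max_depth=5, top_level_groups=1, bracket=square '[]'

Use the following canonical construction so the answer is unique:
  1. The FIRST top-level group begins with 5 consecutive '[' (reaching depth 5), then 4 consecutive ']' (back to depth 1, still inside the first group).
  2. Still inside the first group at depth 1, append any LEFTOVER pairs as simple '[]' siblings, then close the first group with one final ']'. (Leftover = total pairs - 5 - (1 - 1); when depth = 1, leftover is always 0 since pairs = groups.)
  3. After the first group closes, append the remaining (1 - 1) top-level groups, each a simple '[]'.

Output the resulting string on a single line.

Spec: pairs=7 depth=5 groups=1
Leftover pairs = 7 - 5 - (1-1) = 2
First group: deep chain of depth 5 + 2 sibling pairs
Remaining 0 groups: simple '[]' each

Answer: [[[[[]]]][][]]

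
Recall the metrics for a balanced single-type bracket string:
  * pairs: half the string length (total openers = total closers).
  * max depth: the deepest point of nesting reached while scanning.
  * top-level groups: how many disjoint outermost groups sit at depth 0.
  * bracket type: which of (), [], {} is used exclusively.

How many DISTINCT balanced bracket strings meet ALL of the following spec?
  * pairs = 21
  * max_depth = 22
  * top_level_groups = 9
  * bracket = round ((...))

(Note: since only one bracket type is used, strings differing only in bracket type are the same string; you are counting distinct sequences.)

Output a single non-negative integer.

Answer: 0

Derivation:
Spec: pairs=21 depth=22 groups=9
Count(depth <= 22) = 96768360
Count(depth <= 21) = 96768360
Count(depth == 22) = 96768360 - 96768360 = 0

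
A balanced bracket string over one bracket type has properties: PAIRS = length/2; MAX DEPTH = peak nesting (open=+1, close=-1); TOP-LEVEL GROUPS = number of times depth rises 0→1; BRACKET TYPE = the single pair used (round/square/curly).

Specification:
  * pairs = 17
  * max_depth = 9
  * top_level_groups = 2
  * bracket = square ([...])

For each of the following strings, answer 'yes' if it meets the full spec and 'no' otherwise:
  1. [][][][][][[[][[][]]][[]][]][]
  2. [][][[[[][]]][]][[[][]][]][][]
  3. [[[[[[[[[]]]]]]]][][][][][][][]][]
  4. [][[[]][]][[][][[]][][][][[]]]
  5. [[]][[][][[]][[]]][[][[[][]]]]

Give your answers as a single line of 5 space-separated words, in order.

Answer: no no yes no no

Derivation:
String 1 '[][][][][][[[][[][]]][[]][]][]': depth seq [1 0 1 0 1 0 1 0 1 0 1 2 3 2 3 4 3 4 3 2 1 2 3 2 1 2 1 0 1 0]
  -> pairs=15 depth=4 groups=7 -> no
String 2 '[][][[[[][]]][]][[[][]][]][][]': depth seq [1 0 1 0 1 2 3 4 3 4 3 2 1 2 1 0 1 2 3 2 3 2 1 2 1 0 1 0 1 0]
  -> pairs=15 depth=4 groups=6 -> no
String 3 '[[[[[[[[[]]]]]]]][][][][][][][]][]': depth seq [1 2 3 4 5 6 7 8 9 8 7 6 5 4 3 2 1 2 1 2 1 2 1 2 1 2 1 2 1 2 1 0 1 0]
  -> pairs=17 depth=9 groups=2 -> yes
String 4 '[][[[]][]][[][][[]][][][][[]]]': depth seq [1 0 1 2 3 2 1 2 1 0 1 2 1 2 1 2 3 2 1 2 1 2 1 2 1 2 3 2 1 0]
  -> pairs=15 depth=3 groups=3 -> no
String 5 '[[]][[][][[]][[]]][[][[[][]]]]': depth seq [1 2 1 0 1 2 1 2 1 2 3 2 1 2 3 2 1 0 1 2 1 2 3 4 3 4 3 2 1 0]
  -> pairs=15 depth=4 groups=3 -> no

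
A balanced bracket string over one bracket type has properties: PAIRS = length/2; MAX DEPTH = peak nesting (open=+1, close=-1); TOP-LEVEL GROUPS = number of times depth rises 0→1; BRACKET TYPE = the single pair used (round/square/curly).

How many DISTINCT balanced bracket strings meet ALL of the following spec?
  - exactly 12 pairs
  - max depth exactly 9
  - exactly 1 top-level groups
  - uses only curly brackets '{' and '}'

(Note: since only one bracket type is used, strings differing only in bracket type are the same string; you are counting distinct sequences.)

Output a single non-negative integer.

Spec: pairs=12 depth=9 groups=1
Count(depth <= 9) = 58598
Count(depth <= 8) = 57686
Count(depth == 9) = 58598 - 57686 = 912

Answer: 912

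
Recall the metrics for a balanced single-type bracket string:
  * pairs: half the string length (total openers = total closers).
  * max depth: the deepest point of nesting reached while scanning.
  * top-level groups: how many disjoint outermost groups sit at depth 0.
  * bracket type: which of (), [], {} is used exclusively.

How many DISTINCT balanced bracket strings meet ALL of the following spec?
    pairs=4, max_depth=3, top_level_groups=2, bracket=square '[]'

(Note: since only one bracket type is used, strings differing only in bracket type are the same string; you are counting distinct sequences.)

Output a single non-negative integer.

Answer: 2

Derivation:
Spec: pairs=4 depth=3 groups=2
Count(depth <= 3) = 5
Count(depth <= 2) = 3
Count(depth == 3) = 5 - 3 = 2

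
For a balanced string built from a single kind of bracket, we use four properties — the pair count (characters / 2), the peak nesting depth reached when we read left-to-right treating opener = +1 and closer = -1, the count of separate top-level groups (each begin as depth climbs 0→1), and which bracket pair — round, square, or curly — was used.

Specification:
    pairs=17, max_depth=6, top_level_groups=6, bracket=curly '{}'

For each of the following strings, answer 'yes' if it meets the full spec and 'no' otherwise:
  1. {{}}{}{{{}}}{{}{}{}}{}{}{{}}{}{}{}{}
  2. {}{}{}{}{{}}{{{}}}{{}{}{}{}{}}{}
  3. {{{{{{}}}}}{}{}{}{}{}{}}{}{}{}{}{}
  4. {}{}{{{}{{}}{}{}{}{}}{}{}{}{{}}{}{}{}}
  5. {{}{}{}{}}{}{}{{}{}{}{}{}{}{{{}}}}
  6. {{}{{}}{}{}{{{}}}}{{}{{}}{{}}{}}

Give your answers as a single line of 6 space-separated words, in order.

String 1 '{{}}{}{{{}}}{{}{}{}}{}{}{{}}{}{}{}{}': depth seq [1 2 1 0 1 0 1 2 3 2 1 0 1 2 1 2 1 2 1 0 1 0 1 0 1 2 1 0 1 0 1 0 1 0 1 0]
  -> pairs=18 depth=3 groups=11 -> no
String 2 '{}{}{}{}{{}}{{{}}}{{}{}{}{}{}}{}': depth seq [1 0 1 0 1 0 1 0 1 2 1 0 1 2 3 2 1 0 1 2 1 2 1 2 1 2 1 2 1 0 1 0]
  -> pairs=16 depth=3 groups=8 -> no
String 3 '{{{{{{}}}}}{}{}{}{}{}{}}{}{}{}{}{}': depth seq [1 2 3 4 5 6 5 4 3 2 1 2 1 2 1 2 1 2 1 2 1 2 1 0 1 0 1 0 1 0 1 0 1 0]
  -> pairs=17 depth=6 groups=6 -> yes
String 4 '{}{}{{{}{{}}{}{}{}{}}{}{}{}{{}}{}{}{}}': depth seq [1 0 1 0 1 2 3 2 3 4 3 2 3 2 3 2 3 2 3 2 1 2 1 2 1 2 1 2 3 2 1 2 1 2 1 2 1 0]
  -> pairs=19 depth=4 groups=3 -> no
String 5 '{{}{}{}{}}{}{}{{}{}{}{}{}{}{{{}}}}': depth seq [1 2 1 2 1 2 1 2 1 0 1 0 1 0 1 2 1 2 1 2 1 2 1 2 1 2 1 2 3 4 3 2 1 0]
  -> pairs=17 depth=4 groups=4 -> no
String 6 '{{}{{}}{}{}{{{}}}}{{}{{}}{{}}{}}': depth seq [1 2 1 2 3 2 1 2 1 2 1 2 3 4 3 2 1 0 1 2 1 2 3 2 1 2 3 2 1 2 1 0]
  -> pairs=16 depth=4 groups=2 -> no

Answer: no no yes no no no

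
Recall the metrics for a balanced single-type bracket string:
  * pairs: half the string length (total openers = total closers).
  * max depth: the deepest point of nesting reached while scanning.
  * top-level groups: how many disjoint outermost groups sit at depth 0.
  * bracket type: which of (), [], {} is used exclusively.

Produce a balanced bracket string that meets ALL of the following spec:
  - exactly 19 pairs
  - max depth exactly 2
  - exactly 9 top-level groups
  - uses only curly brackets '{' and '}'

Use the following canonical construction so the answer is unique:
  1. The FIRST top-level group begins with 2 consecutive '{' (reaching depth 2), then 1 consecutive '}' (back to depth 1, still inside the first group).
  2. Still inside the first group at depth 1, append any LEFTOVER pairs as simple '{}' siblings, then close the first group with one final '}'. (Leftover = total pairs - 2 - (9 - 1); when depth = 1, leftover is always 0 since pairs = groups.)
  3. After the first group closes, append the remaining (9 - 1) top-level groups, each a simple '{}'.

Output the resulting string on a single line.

Spec: pairs=19 depth=2 groups=9
Leftover pairs = 19 - 2 - (9-1) = 9
First group: deep chain of depth 2 + 9 sibling pairs
Remaining 8 groups: simple '{}' each

Answer: {{}{}{}{}{}{}{}{}{}{}}{}{}{}{}{}{}{}{}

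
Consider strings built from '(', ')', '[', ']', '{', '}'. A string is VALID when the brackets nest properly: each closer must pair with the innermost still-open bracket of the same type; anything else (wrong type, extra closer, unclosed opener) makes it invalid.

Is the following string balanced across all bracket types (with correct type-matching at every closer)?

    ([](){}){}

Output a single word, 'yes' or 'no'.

pos 0: push '('; stack = (
pos 1: push '['; stack = ([
pos 2: ']' matches '['; pop; stack = (
pos 3: push '('; stack = ((
pos 4: ')' matches '('; pop; stack = (
pos 5: push '{'; stack = ({
pos 6: '}' matches '{'; pop; stack = (
pos 7: ')' matches '('; pop; stack = (empty)
pos 8: push '{'; stack = {
pos 9: '}' matches '{'; pop; stack = (empty)
end: stack empty → VALID
Verdict: properly nested → yes

Answer: yes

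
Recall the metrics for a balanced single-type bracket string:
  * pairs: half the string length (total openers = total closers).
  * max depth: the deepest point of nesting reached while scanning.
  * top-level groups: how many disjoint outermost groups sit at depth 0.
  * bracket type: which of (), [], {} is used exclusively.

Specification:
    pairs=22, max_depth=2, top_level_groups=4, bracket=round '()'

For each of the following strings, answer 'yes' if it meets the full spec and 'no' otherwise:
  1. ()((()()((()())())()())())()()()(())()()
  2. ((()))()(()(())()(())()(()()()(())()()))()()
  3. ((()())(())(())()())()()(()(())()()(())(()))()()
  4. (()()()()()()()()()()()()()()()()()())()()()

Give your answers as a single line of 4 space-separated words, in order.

String 1 '()((()()((()())())()())())()()()(())()()': depth seq [1 0 1 2 3 2 3 2 3 4 5 4 5 4 3 4 3 2 3 2 3 2 1 2 1 0 1 0 1 0 1 0 1 2 1 0 1 0 1 0]
  -> pairs=20 depth=5 groups=8 -> no
String 2 '((()))()(()(())()(())()(()()()(())()()))()()': depth seq [1 2 3 2 1 0 1 0 1 2 1 2 3 2 1 2 1 2 3 2 1 2 1 2 3 2 3 2 3 2 3 4 3 2 3 2 3 2 1 0 1 0 1 0]
  -> pairs=22 depth=4 groups=5 -> no
String 3 '((()())(())(())()())()()(()(())()()(())(()))()()': depth seq [1 2 3 2 3 2 1 2 3 2 1 2 3 2 1 2 1 2 1 0 1 0 1 0 1 2 1 2 3 2 1 2 1 2 1 2 3 2 1 2 3 2 1 0 1 0 1 0]
  -> pairs=24 depth=3 groups=6 -> no
String 4 '(()()()()()()()()()()()()()()()()()())()()()': depth seq [1 2 1 2 1 2 1 2 1 2 1 2 1 2 1 2 1 2 1 2 1 2 1 2 1 2 1 2 1 2 1 2 1 2 1 2 1 0 1 0 1 0 1 0]
  -> pairs=22 depth=2 groups=4 -> yes

Answer: no no no yes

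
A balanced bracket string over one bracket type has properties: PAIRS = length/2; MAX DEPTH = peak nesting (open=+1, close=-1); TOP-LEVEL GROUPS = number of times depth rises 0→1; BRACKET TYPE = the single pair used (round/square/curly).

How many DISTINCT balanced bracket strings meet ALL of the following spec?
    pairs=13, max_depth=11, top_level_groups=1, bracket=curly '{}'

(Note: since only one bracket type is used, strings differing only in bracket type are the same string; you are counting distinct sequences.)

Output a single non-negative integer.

Answer: 207

Derivation:
Spec: pairs=13 depth=11 groups=1
Count(depth <= 11) = 207990
Count(depth <= 10) = 207783
Count(depth == 11) = 207990 - 207783 = 207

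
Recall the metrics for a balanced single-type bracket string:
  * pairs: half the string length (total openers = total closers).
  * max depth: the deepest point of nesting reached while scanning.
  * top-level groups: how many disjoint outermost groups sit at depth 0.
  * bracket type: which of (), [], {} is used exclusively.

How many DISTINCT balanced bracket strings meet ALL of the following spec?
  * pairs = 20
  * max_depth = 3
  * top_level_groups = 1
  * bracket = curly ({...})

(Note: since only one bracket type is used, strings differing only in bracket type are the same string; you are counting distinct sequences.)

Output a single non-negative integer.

Spec: pairs=20 depth=3 groups=1
Count(depth <= 3) = 262144
Count(depth <= 2) = 1
Count(depth == 3) = 262144 - 1 = 262143

Answer: 262143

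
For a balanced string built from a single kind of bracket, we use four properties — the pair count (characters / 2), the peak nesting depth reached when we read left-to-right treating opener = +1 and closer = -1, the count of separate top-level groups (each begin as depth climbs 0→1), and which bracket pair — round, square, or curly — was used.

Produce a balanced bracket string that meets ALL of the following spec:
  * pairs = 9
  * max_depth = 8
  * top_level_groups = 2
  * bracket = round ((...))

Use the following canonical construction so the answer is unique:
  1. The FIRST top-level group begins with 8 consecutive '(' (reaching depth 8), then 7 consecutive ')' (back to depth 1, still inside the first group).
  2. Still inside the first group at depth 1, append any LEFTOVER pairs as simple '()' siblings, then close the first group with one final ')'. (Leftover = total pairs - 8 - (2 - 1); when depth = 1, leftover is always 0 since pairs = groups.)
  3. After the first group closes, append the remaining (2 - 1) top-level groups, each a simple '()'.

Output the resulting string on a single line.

Spec: pairs=9 depth=8 groups=2
Leftover pairs = 9 - 8 - (2-1) = 0
First group: deep chain of depth 8 + 0 sibling pairs
Remaining 1 groups: simple '()' each

Answer: (((((((())))))))()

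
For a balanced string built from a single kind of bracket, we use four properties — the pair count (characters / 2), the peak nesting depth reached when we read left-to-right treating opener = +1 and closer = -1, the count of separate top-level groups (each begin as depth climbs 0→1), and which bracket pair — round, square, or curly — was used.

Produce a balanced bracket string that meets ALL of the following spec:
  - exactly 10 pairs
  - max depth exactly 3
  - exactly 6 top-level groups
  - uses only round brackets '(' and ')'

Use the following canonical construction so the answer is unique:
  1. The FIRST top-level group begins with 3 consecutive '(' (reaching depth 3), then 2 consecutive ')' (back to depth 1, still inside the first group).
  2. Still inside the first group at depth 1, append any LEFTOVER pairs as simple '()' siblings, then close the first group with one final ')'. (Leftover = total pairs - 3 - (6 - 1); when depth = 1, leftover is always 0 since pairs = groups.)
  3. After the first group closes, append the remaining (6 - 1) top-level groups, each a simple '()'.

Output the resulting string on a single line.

Spec: pairs=10 depth=3 groups=6
Leftover pairs = 10 - 3 - (6-1) = 2
First group: deep chain of depth 3 + 2 sibling pairs
Remaining 5 groups: simple '()' each

Answer: ((())()())()()()()()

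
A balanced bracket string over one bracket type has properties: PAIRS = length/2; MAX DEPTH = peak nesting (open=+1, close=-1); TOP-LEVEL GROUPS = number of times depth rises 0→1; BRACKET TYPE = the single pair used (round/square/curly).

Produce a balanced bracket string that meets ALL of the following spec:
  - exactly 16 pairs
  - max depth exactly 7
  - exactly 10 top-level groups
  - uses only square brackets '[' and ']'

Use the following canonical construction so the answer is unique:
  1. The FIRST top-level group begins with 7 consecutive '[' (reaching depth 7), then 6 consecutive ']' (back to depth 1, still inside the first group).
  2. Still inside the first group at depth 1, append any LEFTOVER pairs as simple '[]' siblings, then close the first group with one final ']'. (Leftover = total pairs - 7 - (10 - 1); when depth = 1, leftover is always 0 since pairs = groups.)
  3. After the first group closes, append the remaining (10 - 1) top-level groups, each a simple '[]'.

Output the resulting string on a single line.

Answer: [[[[[[[]]]]]]][][][][][][][][][]

Derivation:
Spec: pairs=16 depth=7 groups=10
Leftover pairs = 16 - 7 - (10-1) = 0
First group: deep chain of depth 7 + 0 sibling pairs
Remaining 9 groups: simple '[]' each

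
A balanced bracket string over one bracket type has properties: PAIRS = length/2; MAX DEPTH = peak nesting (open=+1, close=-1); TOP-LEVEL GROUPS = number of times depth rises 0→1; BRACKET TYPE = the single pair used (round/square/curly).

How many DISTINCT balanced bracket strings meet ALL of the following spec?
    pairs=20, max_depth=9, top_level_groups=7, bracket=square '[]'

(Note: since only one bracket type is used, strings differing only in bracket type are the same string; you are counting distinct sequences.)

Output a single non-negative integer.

Spec: pairs=20 depth=9 groups=7
Count(depth <= 9) = 121395008
Count(depth <= 8) = 120639848
Count(depth == 9) = 121395008 - 120639848 = 755160

Answer: 755160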